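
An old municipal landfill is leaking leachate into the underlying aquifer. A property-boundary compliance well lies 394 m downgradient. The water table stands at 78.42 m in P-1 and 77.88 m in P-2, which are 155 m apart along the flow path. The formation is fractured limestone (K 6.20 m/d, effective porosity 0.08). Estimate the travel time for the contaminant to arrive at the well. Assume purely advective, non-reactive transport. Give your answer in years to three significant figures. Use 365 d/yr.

4.00 years

Hydraulic gradient i = (78.42 − 77.88) / 155 = 0.54 / 155 = 0.003484
q = Ki = 6.20 × 0.003484 = 0.02160 m/d
Average linear velocity = 0.02160 / 0.08 = 0.2700 m/d
t = L / v = 394 / 0.2700 = 1459 d
   = 1459 / 365 = 4.00 yr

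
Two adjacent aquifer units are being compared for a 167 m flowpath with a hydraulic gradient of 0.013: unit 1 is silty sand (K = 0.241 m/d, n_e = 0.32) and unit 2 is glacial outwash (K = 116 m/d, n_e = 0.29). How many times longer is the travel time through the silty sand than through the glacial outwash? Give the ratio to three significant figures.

Unit 1 (silty sand): v = 0.241×0.013/0.32 = 0.009791 m/d, t = 167/0.009791 = 17060 d
Unit 2 (glacial outwash): v = 116×0.013/0.29 = 5.200 m/d, t = 167/5.200 = 32.12 d
t(silty sand) / t(glacial outwash) = 17060/32.12 = 531

531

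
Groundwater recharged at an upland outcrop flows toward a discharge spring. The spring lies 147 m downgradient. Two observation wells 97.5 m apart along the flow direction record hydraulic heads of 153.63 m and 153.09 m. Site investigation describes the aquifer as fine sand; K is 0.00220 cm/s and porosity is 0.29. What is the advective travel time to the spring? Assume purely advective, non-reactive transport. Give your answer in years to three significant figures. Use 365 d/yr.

11.1 years

Hydraulic gradient i = (153.63 − 153.09) / 97.5 = 0.54 / 97.5 = 0.005538
K = 0.00220 cm/s × 864 = 1.901 m/d
q = Ki = 1.901 × 0.005538 = 0.01053 m/d
Average linear velocity = 0.01053 / 0.29 = 0.03630 m/d
t = L / v = 147 / 0.03630 = 4049 d
   = 4049 / 365 = 11.1 yr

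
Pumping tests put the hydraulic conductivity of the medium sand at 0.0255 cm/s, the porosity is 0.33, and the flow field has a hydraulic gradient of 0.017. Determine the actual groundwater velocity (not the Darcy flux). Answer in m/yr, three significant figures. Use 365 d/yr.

K = 0.0255 cm/s × 864 = 22.03 m/d
Darcy flux q = K·i = 22.03 × 0.017 = 0.3745 m/d
Seepage velocity v = q / n = 0.3745 / 0.33 = 1.135 m/d
   = 1.135 × 365 = 414 m/yr

414 m/yr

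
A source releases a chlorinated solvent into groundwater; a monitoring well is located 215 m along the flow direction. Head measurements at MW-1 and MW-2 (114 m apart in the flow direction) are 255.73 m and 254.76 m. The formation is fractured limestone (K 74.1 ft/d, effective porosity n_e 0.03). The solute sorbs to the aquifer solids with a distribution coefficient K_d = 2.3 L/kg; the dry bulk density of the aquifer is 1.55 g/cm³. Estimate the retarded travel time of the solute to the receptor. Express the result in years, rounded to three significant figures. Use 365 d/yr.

Hydraulic gradient i = (255.73 − 254.76) / 114 = 0.97 / 114 = 0.008509
K = 74.1 ft/d × 0.3048 = 22.59 m/d
q = Ki = 22.59 × 0.008509 = 0.1922 m/d
Average linear velocity = 0.1922 / 0.03 = 6.406 m/d
Retardation R = 1 + ρ_b·K_d/n = 1 + 1.55×2.3/0.03 = 119.8
Contaminant velocity v_c = v/R = 6.406/119.8 = 0.05346 m/d
t = L/v_c = 215/0.05346 = 4022 d
   = 4022/365 = 11.0 yr

11.0 years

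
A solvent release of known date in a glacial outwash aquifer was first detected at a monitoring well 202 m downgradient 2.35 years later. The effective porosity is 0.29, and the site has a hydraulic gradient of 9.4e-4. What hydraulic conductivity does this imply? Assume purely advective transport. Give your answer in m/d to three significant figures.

72.7 m/d

t = 2.35 years = 857.8 d
v = L / t = 202 / 857.8 = 0.2355 m/d
K = v · n / i = 0.2355 × 0.29 / 9.4e-4 = 72.7 m/d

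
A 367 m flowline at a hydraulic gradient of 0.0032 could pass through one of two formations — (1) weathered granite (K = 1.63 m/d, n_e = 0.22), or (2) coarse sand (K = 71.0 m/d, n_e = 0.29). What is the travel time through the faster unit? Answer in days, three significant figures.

468 days

Unit 1 (weathered granite): v = 1.63×0.0032/0.22 = 0.02371 m/d, t = 367/0.02371 = 15480 d
Unit 2 (coarse sand): v = 71.0×0.0032/0.29 = 0.7834 m/d, t = 367/0.7834 = 468.4 d
Faster unit: t = 468 d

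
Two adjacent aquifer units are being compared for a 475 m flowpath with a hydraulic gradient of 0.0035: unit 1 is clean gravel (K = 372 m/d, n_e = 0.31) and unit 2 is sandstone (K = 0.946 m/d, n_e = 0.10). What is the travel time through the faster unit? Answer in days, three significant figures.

113 days

Unit 1 (clean gravel): v = 372×0.0035/0.31 = 4.200 m/d, t = 475/4.200 = 113.1 d
Unit 2 (sandstone): v = 0.946×0.0035/0.10 = 0.03311 m/d, t = 475/0.03311 = 14350 d
Faster unit: t = 113 d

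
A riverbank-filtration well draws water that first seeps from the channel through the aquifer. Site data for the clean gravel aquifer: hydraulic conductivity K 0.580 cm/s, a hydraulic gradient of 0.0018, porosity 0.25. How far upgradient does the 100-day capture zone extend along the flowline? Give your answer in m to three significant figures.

361 m

K = 0.580 cm/s × 864 = 501.1 m/d
Specific discharge q = 501.1 × 0.0018 = 0.9020 m/d
v = Ki/n = 501.1·0.0018/0.25 = 3.608 m/d
L = v × T = 3.608 × 100 = 360.8 m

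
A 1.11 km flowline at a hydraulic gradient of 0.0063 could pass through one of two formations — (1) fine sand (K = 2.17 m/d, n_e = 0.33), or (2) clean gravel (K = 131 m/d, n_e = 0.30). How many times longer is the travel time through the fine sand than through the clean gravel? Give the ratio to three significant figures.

66.4

Unit 1 (fine sand): v = 2.17×0.0063/0.33 = 0.04143 m/d, t = 1110/0.04143 = 26790 d
Unit 2 (clean gravel): v = 131×0.0063/0.30 = 2.751 m/d, t = 1110/2.751 = 403.5 d
t(fine sand) / t(clean gravel) = 26790/403.5 = 66.4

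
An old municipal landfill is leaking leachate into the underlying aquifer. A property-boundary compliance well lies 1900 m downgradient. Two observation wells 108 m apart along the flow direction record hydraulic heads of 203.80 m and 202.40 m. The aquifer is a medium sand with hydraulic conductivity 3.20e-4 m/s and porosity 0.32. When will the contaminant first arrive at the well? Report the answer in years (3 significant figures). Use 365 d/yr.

Hydraulic gradient i = (203.80 − 202.40) / 108 = 1.40 / 108 = 0.01296
K = 3.20e-4 m/s × 86400 s/d = 27.65 m/d
Darcy flux q = K·i = 27.65 × 0.01296 = 0.3584 m/d
v_s = q/n_e = 0.3584/0.32 = 1.120 m/d
t = L / v = 1900 / 1.120 = 1696 d
   = 1696 / 365 = 4.65 yr

4.65 years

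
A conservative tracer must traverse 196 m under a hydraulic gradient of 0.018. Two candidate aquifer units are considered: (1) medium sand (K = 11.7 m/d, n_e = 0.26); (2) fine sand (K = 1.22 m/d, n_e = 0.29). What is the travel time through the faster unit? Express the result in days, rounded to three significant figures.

Unit 1 (medium sand): v = 11.7×0.018/0.26 = 0.8100 m/d, t = 196/0.8100 = 242.0 d
Unit 2 (fine sand): v = 1.22×0.018/0.29 = 0.07572 m/d, t = 196/0.07572 = 2588 d
Faster unit: t = 242 d

242 days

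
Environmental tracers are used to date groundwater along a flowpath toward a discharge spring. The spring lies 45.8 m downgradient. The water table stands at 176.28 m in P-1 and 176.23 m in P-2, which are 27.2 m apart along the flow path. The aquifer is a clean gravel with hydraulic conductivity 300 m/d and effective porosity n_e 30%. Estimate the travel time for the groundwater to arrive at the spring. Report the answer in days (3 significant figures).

24.9 days

Hydraulic gradient i = (176.28 − 176.23) / 27.2 = 0.05 / 27.2 = 0.001838
Darcy flux q = K·i = 300 × 0.001838 = 0.5515 m/d
Seepage velocity v = q / n = 0.5515 / 0.30 = 1.838 m/d
t = L / v = 45.8 / 1.838 = 24.92 d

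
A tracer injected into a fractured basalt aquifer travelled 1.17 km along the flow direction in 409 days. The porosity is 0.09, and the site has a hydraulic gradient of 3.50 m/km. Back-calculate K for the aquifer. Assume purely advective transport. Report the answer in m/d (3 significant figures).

L = 1.17 km = 1170 m
v = L / t = 1170 / 409 = 2.861 m/d
K = v · n / i = 2.861 × 0.09 / 0.0035 = 73.6 m/d

73.6 m/d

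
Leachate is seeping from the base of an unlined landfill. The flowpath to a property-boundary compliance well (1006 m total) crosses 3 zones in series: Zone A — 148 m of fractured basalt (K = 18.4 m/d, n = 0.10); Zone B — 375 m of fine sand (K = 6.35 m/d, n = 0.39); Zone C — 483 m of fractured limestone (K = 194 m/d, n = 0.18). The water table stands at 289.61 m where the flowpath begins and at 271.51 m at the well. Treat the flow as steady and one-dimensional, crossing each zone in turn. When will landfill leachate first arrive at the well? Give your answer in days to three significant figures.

953 days

Total head drop ΔH = 289.61 − 271.51 = 18.10 m
Continuity: the same q passes through each zone, so ΔH = q·Σ(L_j/K_j) — the zones act as resistances in series.
Σ(L/K) = 148/18.4 + 375/6.35 + 483/194 = 8.043 + 59.06 + 2.490 = 69.59 d
q = ΔH / Σ(L/K) = 18.10 / 69.59 = 0.2601 m/d (same in every zone)
Zone A: v = q/n = 0.2601/0.10 = 2.601 m/d → t_A = 148/2.601 = 56.90 d
Zone B: v = q/n = 0.2601/0.39 = 0.6669 m/d → t_B = 375/0.6669 = 562.3 d
Zone C: v = q/n = 0.2601/0.18 = 1.445 m/d → t_C = 483/1.445 = 334.3 d
Total t = 56.90 + 562.3 + 334.3 = 953.4 d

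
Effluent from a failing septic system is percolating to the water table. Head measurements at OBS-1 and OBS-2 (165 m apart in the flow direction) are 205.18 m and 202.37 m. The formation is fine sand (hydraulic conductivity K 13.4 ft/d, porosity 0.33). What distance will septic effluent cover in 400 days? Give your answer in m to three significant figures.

Hydraulic gradient i = (205.18 − 202.37) / 165 = 2.81 / 165 = 0.01703
K = 13.4 ft/d × 0.3048 = 4.084 m/d
q = Ki = 4.084 × 0.01703 = 0.06956 m/d
v_s = q/n_e = 0.06956/0.33 = 0.2108 m/d
L = v × T = 0.2108 × 400 = 84.31 m

84.3 m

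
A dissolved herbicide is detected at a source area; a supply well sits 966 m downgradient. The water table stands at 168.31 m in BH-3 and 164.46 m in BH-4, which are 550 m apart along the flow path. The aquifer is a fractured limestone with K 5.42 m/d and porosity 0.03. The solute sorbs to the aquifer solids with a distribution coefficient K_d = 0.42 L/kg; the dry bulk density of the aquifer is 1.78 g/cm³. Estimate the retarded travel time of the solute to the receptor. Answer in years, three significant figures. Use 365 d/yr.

54.2 years

Hydraulic gradient i = (168.31 − 164.46) / 550 = 3.85 / 550 = 0.007000
Specific discharge q = 5.42 × 0.007000 = 0.03794 m/d
v = Ki/n = 5.42·0.007000/0.03 = 1.265 m/d
Retardation R = 1 + ρ_b·K_d/n = 1 + 1.78×0.42/0.03 = 25.92
Contaminant velocity v_c = v/R = 1.265/25.92 = 0.04879 m/d
t = L/v_c = 966/0.04879 = 19800 d
   = 19800/365 = 54.2 yr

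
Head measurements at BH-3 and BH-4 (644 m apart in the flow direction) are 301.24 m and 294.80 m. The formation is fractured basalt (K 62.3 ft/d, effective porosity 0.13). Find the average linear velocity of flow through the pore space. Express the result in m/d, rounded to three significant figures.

1.46 m/d

Hydraulic gradient i = (301.24 − 294.80) / 644 = 6.44 / 644 = 0.01000
K = 62.3 ft/d × 0.3048 = 18.99 m/d
Darcy flux q = K·i = 18.99 × 0.01000 = 0.1899 m/d
Average linear velocity = 0.1899 / 0.13 = 1.461 m/d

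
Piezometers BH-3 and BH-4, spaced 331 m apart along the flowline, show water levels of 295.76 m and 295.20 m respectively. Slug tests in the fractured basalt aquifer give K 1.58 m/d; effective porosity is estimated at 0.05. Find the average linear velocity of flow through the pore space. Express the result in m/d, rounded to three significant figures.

Hydraulic gradient i = (295.76 − 295.20) / 331 = 0.56 / 331 = 0.001692
Darcy flux q = K·i = 1.58 × 0.001692 = 0.002673 m/d
Average linear velocity = 0.002673 / 0.05 = 0.05346 m/d

0.0535 m/d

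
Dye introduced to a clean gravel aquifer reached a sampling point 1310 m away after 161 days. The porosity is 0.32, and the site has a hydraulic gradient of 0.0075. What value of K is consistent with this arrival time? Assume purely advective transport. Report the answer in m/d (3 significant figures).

v = L / t = 1310 / 161 = 8.137 m/d
K = v · n / i = 8.137 × 0.32 / 0.0075 = 347 m/d

347 m/d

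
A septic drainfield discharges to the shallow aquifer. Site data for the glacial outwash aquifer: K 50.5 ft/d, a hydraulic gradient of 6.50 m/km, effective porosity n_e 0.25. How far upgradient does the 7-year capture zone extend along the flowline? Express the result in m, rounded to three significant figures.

1020 m

K = 50.5 ft/d × 0.3048 = 15.39 m/d
Specific discharge q = 15.39 × 0.0065 = 0.1001 m/d
v_s = q/n_e = 0.1001/0.25 = 0.4002 m/d
T = 7 yr × 365 = 2555 d
L = v × T = 0.4002 × 2555 = 1023 m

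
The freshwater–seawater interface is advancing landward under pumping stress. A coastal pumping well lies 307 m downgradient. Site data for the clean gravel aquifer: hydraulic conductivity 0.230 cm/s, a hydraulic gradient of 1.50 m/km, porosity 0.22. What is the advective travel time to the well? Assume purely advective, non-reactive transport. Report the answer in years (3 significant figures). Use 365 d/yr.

K = 0.230 cm/s × 864 = 198.7 m/d
Specific discharge q = 198.7 × 0.0015 = 0.2981 m/d
Average linear velocity = 0.2981 / 0.22 = 1.355 m/d
t = L / v = 307 / 1.355 = 226.6 d
   = 226.6 / 365 = 0.621 yr

0.621 years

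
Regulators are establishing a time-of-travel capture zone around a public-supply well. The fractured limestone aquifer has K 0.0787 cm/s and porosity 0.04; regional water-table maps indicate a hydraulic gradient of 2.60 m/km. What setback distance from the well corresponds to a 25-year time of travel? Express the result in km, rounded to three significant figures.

K = 0.0787 cm/s × 864 = 68.00 m/d
Specific discharge q = 68.00 × 0.0026 = 0.1768 m/d
Seepage velocity v = q / n = 0.1768 / 0.04 = 4.420 m/d
T = 25 yr × 365 = 9125 d
L = v × T = 4.420 × 9125 = 40330 m
   = 40.3 km

40.3 km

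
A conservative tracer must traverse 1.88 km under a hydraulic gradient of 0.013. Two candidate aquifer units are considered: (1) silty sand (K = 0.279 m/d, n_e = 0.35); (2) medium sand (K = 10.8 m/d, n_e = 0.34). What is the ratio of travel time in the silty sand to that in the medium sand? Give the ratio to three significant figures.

Unit 1 (silty sand): v = 0.279×0.013/0.35 = 0.01036 m/d, t = 1880/0.01036 = 181400 d
Unit 2 (medium sand): v = 10.8×0.013/0.34 = 0.4129 m/d, t = 1880/0.4129 = 4553 d
t(silty sand) / t(medium sand) = 181400/4553 = 39.8

39.8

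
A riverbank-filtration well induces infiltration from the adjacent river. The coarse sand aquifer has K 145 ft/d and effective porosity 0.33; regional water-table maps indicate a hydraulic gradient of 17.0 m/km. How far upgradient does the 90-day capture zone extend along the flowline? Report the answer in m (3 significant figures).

205 m

K = 145 ft/d × 0.3048 = 44.20 m/d
q = Ki = 44.20 × 0.017 = 0.7513 m/d
Average linear velocity = 0.7513 / 0.33 = 2.277 m/d
L = v × T = 2.277 × 90 = 204.9 m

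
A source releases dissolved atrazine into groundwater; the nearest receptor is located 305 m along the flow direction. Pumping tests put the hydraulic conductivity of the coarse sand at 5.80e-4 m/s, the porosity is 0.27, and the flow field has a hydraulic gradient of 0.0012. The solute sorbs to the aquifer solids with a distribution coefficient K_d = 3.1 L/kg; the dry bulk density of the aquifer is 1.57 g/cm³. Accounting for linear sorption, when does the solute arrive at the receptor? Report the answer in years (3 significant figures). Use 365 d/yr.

K = 5.80e-4 m/s × 86400 s/d = 50.11 m/d
Specific discharge q = 50.11 × 0.0012 = 0.06013 m/d
v = Ki/n = 50.11·0.0012/0.27 = 0.2227 m/d
Retardation R = 1 + ρ_b·K_d/n = 1 + 1.57×3.1/0.27 = 19.03
Contaminant velocity v_c = v/R = 0.2227/19.03 = 0.01171 m/d
t = L/v_c = 305/0.01171 = 26050 d
   = 26050/365 = 71.4 yr

71.4 years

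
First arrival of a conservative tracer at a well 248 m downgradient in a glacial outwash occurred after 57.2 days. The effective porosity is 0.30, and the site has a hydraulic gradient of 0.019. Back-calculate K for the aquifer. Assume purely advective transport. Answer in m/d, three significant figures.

v = L / t = 248 / 57.2 = 4.336 m/d
K = v · n / i = 4.336 × 0.30 / 0.019 = 68.5 m/d

68.5 m/d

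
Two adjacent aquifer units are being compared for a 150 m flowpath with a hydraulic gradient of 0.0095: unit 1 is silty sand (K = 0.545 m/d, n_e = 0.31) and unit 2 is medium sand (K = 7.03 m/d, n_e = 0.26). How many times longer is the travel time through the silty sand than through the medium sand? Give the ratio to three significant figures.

Unit 1 (silty sand): v = 0.545×0.0095/0.31 = 0.01670 m/d, t = 150/0.01670 = 8981 d
Unit 2 (medium sand): v = 7.03×0.0095/0.26 = 0.2569 m/d, t = 150/0.2569 = 584.0 d
t(silty sand) / t(medium sand) = 8981/584.0 = 15.4

15.4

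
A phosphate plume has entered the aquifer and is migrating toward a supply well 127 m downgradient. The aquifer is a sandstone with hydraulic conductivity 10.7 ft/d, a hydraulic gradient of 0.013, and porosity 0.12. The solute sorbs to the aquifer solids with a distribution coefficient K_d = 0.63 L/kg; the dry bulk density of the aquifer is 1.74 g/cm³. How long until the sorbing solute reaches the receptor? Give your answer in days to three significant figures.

3640 days

K = 10.7 ft/d × 0.3048 = 3.261 m/d
q = Ki = 3.261 × 0.013 = 0.04240 m/d
v_s = q/n_e = 0.04240/0.12 = 0.3533 m/d
Retardation R = 1 + ρ_b·K_d/n = 1 + 1.74×0.63/0.12 = 10.14
Contaminant velocity v_c = v/R = 0.3533/10.14 = 0.03486 m/d
t = L/v_c = 127/0.03486 = 3643 d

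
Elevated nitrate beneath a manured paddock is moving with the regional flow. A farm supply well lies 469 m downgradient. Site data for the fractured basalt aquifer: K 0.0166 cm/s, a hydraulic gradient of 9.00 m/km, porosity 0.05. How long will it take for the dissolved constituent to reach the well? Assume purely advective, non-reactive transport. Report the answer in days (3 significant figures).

K = 0.0166 cm/s × 864 = 14.34 m/d
Specific discharge q = 14.34 × 0.0090 = 0.1291 m/d
Average linear velocity = 0.1291 / 0.05 = 2.582 m/d
t = L / v = 469 / 2.582 = 181.7 d

182 days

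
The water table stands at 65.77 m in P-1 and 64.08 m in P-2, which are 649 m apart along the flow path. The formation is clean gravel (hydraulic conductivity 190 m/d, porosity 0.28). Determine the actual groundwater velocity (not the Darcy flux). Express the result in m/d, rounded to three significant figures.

Hydraulic gradient i = (65.77 − 64.08) / 649 = 1.69 / 649 = 0.002604
Darcy flux q = K·i = 190 × 0.002604 = 0.4948 m/d
v = Ki/n = 190·0.002604/0.28 = 1.767 m/d

1.77 m/d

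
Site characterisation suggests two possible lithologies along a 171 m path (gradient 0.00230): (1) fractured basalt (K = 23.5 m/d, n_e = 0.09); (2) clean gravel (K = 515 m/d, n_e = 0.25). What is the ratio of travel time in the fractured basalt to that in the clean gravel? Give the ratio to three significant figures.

7.89

Unit 1 (fractured basalt): v = 23.5×0.0023/0.09 = 0.6006 m/d, t = 171/0.6006 = 284.7 d
Unit 2 (clean gravel): v = 515×0.0023/0.25 = 4.738 m/d, t = 171/4.738 = 36.09 d
t(fractured basalt) / t(clean gravel) = 284.7/36.09 = 7.89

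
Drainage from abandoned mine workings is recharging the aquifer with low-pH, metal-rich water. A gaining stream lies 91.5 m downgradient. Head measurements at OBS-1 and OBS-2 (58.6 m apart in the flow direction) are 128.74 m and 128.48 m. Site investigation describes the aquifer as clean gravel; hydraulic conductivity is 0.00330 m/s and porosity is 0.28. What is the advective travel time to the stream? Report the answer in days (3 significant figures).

Hydraulic gradient i = (128.74 − 128.48) / 58.6 = 0.26 / 58.6 = 0.004437
K = 0.00330 m/s × 86400 s/d = 285.1 m/d
q = Ki = 285.1 × 0.004437 = 1.265 m/d
v_s = q/n_e = 1.265/0.28 = 4.518 m/d
t = L / v = 91.5 / 4.518 = 20.25 d

20.3 days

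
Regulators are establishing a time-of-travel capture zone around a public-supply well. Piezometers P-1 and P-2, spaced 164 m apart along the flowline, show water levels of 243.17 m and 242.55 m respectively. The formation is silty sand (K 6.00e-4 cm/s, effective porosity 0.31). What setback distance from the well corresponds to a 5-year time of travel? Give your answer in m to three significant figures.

11.5 m

Hydraulic gradient i = (243.17 − 242.55) / 164 = 0.62 / 164 = 0.003780
K = 6.00e-4 cm/s × 864 = 0.5184 m/d
q = Ki = 0.5184 × 0.003780 = 0.001960 m/d
v_s = q/n_e = 0.001960/0.31 = 0.006322 m/d
T = 5 yr × 365 = 1825 d
L = v × T = 0.006322 × 1825 = 11.54 m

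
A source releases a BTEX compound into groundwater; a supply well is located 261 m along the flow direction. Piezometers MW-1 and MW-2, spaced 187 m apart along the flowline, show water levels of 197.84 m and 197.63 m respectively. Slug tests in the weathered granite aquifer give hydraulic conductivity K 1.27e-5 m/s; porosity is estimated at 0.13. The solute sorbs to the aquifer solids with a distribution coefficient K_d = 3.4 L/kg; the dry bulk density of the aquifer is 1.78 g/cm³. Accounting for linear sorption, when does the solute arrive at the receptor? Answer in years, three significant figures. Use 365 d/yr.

Hydraulic gradient i = (197.84 − 197.63) / 187 = 0.21 / 187 = 0.001123
K = 1.27e-5 m/s × 86400 s/d = 1.097 m/d
q = Ki = 1.097 × 0.001123 = 0.001232 m/d
v = Ki/n = 1.097·0.001123/0.13 = 0.009479 m/d
Retardation R = 1 + ρ_b·K_d/n = 1 + 1.78×3.4/0.13 = 47.55
Contaminant velocity v_c = v/R = 0.009479/47.55 = 1.993e-4 m/d
t = L/v_c = 261/1.993e-4 = 1.309e6 d
   = 1.309e6/365 = 3590 yr

3590 years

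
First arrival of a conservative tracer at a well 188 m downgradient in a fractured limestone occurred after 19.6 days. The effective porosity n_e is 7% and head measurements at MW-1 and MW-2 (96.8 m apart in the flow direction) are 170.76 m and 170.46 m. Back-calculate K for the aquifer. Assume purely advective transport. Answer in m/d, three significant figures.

Hydraulic gradient i = (170.76 − 170.46) / 96.8 = 0.30 / 96.8 = 0.003099
v = L / t = 188 / 19.6 = 9.592 m/d
K = v · n / i = 9.592 × 0.07 / 0.003099 = 217 m/d

217 m/d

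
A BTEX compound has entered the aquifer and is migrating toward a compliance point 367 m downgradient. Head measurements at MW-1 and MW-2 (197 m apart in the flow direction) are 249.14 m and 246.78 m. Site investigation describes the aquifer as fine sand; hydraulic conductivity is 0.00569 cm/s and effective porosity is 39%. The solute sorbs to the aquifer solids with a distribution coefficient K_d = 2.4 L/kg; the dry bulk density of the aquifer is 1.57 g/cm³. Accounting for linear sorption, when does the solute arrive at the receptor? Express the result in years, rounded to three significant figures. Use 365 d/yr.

71.0 years

Hydraulic gradient i = (249.14 − 246.78) / 197 = 2.36 / 197 = 0.01198
K = 0.00569 cm/s × 864 = 4.916 m/d
Darcy flux q = K·i = 4.916 × 0.01198 = 0.05889 m/d
Average linear velocity = 0.05889 / 0.39 = 0.1510 m/d
Retardation R = 1 + ρ_b·K_d/n = 1 + 1.57×2.4/0.39 = 10.66
Contaminant velocity v_c = v/R = 0.1510/10.66 = 0.01416 m/d
t = L/v_c = 367/0.01416 = 25910 d
   = 25910/365 = 71.0 yr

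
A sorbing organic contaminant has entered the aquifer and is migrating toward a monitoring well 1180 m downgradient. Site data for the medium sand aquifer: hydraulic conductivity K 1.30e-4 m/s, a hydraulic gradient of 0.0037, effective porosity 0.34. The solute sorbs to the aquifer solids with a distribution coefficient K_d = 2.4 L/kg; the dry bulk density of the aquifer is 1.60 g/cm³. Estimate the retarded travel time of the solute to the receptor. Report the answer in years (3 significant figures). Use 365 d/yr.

K = 1.30e-4 m/s × 86400 s/d = 11.23 m/d
Darcy flux q = K·i = 11.23 × 0.0037 = 0.04156 m/d
Average linear velocity = 0.04156 / 0.34 = 0.1222 m/d
Retardation R = 1 + ρ_b·K_d/n = 1 + 1.60×2.4/0.34 = 12.29
Contaminant velocity v_c = v/R = 0.1222/12.29 = 0.009942 m/d
t = L/v_c = 1180/0.009942 = 118700 d
   = 118700/365 = 325 yr

325 years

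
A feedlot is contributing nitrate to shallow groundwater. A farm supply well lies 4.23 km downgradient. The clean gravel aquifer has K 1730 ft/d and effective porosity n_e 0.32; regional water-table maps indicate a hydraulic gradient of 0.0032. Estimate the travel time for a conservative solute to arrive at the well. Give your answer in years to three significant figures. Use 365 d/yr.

2.20 years

K = 1730 ft/d × 0.3048 = 527.3 m/d
Specific discharge q = 527.3 × 0.0032 = 1.687 m/d
v = Ki/n = 527.3·0.0032/0.32 = 5.273 m/d
L = 4.23 km = 4230 m
t = L / v = 4230 / 5.273 = 802.2 d
   = 802.2 / 365 = 2.20 yr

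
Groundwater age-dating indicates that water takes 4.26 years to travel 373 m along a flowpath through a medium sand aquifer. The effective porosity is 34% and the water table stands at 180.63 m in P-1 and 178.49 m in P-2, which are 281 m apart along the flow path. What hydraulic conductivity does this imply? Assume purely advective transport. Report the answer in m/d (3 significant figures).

10.7 m/d

Hydraulic gradient i = (180.63 − 178.49) / 281 = 2.14 / 281 = 0.007616
t = 4.26 years = 1555 d
v = L / t = 373 / 1555 = 0.2399 m/d
K = v · n / i = 0.2399 × 0.34 / 0.007616 = 10.7 m/d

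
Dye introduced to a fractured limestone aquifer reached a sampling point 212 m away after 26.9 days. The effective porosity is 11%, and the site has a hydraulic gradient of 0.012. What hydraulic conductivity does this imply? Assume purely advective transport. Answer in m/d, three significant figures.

72.2 m/d

v = L / t = 212 / 26.9 = 7.881 m/d
K = v · n / i = 7.881 × 0.11 / 0.012 = 72.2 m/d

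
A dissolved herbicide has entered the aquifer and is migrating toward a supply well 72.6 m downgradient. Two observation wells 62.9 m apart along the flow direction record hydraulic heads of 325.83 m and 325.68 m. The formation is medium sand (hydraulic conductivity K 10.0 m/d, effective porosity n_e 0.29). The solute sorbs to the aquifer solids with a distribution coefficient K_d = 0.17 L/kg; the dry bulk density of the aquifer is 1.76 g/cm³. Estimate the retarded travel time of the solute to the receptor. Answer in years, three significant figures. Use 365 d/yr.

Hydraulic gradient i = (325.83 − 325.68) / 62.9 = 0.15 / 62.9 = 0.002385
Specific discharge q = 10.0 × 0.002385 = 0.02385 m/d
Average linear velocity = 0.02385 / 0.29 = 0.08223 m/d
Retardation R = 1 + ρ_b·K_d/n = 1 + 1.76×0.17/0.29 = 2.032
Contaminant velocity v_c = v/R = 0.08223/2.032 = 0.04047 m/d
t = L/v_c = 72.6/0.04047 = 1794 d
   = 1794/365 = 4.91 yr

4.91 years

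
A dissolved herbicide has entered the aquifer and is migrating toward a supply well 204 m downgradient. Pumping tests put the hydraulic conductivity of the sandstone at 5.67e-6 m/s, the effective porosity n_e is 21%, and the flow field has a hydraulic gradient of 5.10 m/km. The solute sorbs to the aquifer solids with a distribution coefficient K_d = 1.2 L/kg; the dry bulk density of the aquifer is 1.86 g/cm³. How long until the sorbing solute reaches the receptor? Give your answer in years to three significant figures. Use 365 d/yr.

546 years

K = 5.67e-6 m/s × 86400 s/d = 0.4899 m/d
Darcy flux q = K·i = 0.4899 × 0.0051 = 0.002498 m/d
Seepage velocity v = q / n = 0.002498 / 0.21 = 0.01190 m/d
Retardation R = 1 + ρ_b·K_d/n = 1 + 1.86×1.2/0.21 = 11.63
Contaminant velocity v_c = v/R = 0.01190/11.63 = 0.001023 m/d
t = L/v_c = 204/0.001023 = 199400 d
   = 199400/365 = 546 yr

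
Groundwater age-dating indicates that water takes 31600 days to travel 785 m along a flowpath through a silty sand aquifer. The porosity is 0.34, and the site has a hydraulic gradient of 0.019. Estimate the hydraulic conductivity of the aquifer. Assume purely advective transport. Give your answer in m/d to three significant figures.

v = L / t = 785 / 31600 = 0.02484 m/d
K = v · n / i = 0.02484 × 0.34 / 0.019 = 0.445 m/d

0.445 m/d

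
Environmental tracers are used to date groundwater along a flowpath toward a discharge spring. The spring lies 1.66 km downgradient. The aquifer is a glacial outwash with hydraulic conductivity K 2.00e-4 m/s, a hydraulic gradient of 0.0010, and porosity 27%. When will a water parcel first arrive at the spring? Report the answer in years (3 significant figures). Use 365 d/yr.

71.1 years

K = 2.00e-4 m/s × 86400 s/d = 17.28 m/d
q = Ki = 17.28 × 0.0010 = 0.01728 m/d
Average linear velocity = 0.01728 / 0.27 = 0.06400 m/d
L = 1.66 km = 1660 m
t = L / v = 1660 / 0.06400 = 25940 d
   = 25940 / 365 = 71.1 yr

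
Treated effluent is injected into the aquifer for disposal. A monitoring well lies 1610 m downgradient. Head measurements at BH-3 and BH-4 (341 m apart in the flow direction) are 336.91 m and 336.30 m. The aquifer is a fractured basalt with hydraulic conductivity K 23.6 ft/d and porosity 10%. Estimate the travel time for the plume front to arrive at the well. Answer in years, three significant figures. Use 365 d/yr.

34.3 years

Hydraulic gradient i = (336.91 − 336.30) / 341 = 0.61 / 341 = 0.001789
K = 23.6 ft/d × 0.3048 = 7.193 m/d
q = Ki = 7.193 × 0.001789 = 0.01287 m/d
Average linear velocity = 0.01287 / 0.10 = 0.1287 m/d
t = L / v = 1610 / 0.1287 = 12510 d
   = 12510 / 365 = 34.3 yr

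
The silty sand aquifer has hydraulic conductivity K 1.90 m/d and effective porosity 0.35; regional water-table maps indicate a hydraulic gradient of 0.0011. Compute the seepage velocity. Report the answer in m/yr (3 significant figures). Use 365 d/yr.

2.18 m/yr

q = Ki = 1.90 × 0.0011 = 0.002090 m/d
Average linear velocity = 0.002090 / 0.35 = 0.005971 m/d
   = 0.005971 × 365 = 2.18 m/yr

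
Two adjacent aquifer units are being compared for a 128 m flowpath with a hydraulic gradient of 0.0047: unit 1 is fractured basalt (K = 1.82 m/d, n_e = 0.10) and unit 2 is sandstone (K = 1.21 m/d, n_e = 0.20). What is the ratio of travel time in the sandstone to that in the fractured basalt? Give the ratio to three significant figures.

Unit 1 (fractured basalt): v = 1.82×0.0047/0.10 = 0.08554 m/d, t = 128/0.08554 = 1496 d
Unit 2 (sandstone): v = 1.21×0.0047/0.20 = 0.02844 m/d, t = 128/0.02844 = 4501 d
t(sandstone) / t(fractured basalt) = 4501/1496 = 3.01

3.01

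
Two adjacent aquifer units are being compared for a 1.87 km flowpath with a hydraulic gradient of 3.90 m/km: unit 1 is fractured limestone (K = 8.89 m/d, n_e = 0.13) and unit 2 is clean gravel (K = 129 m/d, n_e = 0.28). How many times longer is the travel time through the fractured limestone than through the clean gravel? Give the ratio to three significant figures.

6.74

Unit 1 (fractured limestone): v = 8.89×0.0039/0.13 = 0.2667 m/d, t = 1870/0.2667 = 7012 d
Unit 2 (clean gravel): v = 129×0.0039/0.28 = 1.797 m/d, t = 1870/1.797 = 1041 d
t(fractured limestone) / t(clean gravel) = 7012/1041 = 6.74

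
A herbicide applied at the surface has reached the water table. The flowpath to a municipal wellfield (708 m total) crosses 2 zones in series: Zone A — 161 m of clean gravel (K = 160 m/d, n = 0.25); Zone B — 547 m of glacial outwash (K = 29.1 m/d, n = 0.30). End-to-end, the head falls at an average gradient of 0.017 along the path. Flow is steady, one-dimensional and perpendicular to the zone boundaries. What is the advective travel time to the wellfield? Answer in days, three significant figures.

For zones in series the flux q is common to all zones; the equivalent conductivity is the harmonic (thickness-weighted) mean, K_eq = L_total / Σ(L_j/K_j).
Σ(L/K) = 161/160 + 547/29.1 = 1.006 + 18.80 = 19.80 d
K_eq = L_total / Σ(L/K) = 708 / 19.80 = 35.75 m/d
q = K_eq · i = 35.75 × 0.017 = 0.6078 m/d (same in every zone)
Zone A: v = q/n = 0.6078/0.25 = 2.431 m/d → t_A = 161/2.431 = 66.23 d
Zone B: v = q/n = 0.6078/0.30 = 2.026 m/d → t_B = 547/2.026 = 270.0 d
Total t = 66.23 + 270.0 = 336.2 d

336 days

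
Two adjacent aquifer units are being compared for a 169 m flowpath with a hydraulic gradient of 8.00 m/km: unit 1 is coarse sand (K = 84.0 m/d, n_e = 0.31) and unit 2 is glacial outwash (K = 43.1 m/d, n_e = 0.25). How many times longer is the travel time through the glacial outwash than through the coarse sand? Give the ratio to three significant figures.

Unit 1 (coarse sand): v = 84.0×0.0080/0.31 = 2.168 m/d, t = 169/2.168 = 77.96 d
Unit 2 (glacial outwash): v = 43.1×0.0080/0.25 = 1.379 m/d, t = 169/1.379 = 122.5 d
t(glacial outwash) / t(coarse sand) = 122.5/77.96 = 1.57

1.57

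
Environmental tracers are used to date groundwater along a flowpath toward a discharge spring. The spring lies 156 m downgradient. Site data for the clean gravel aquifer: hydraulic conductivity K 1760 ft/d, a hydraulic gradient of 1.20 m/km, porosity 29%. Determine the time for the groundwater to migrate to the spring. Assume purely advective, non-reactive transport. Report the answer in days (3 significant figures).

K = 1760 ft/d × 0.3048 = 536.4 m/d
q = Ki = 536.4 × 0.0012 = 0.6437 m/d
Seepage velocity v = q / n = 0.6437 / 0.29 = 2.220 m/d
t = L / v = 156 / 2.220 = 70.28 d

70.3 days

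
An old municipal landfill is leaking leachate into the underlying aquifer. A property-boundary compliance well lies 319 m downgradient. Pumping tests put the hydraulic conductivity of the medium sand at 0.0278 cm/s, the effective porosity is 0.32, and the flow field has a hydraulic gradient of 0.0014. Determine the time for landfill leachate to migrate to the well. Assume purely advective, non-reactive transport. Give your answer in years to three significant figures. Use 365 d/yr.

8.32 years

K = 0.0278 cm/s × 864 = 24.02 m/d
Specific discharge q = 24.02 × 0.0014 = 0.03363 m/d
v_s = q/n_e = 0.03363/0.32 = 0.1051 m/d
t = L / v = 319 / 0.1051 = 3036 d
   = 3036 / 365 = 8.32 yr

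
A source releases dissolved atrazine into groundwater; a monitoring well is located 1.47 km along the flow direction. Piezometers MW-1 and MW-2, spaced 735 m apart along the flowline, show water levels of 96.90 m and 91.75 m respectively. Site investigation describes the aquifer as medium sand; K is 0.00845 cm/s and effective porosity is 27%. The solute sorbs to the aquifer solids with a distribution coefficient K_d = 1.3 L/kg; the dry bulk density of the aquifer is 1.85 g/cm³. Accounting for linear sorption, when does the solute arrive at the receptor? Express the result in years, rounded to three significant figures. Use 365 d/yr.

Hydraulic gradient i = (96.90 − 91.75) / 735 = 5.15 / 735 = 0.007007
K = 0.00845 cm/s × 864 = 7.301 m/d
Specific discharge q = 7.301 × 0.007007 = 0.05116 m/d
Seepage velocity v = q / n = 0.05116 / 0.27 = 0.1895 m/d
Retardation R = 1 + ρ_b·K_d/n = 1 + 1.85×1.3/0.27 = 9.907
Contaminant velocity v_c = v/R = 0.1895/9.907 = 0.01912 m/d
L = 1.47 km = 1470 m
t = L/v_c = 1470/0.01912 = 76870 d
   = 76870/365 = 211 yr

211 years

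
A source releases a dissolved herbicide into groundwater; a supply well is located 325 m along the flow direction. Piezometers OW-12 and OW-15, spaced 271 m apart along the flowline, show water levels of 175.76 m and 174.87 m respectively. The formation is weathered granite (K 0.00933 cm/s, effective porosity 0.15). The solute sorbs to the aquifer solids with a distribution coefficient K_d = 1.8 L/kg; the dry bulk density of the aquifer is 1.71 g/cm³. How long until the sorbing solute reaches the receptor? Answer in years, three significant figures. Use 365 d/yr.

109 years

Hydraulic gradient i = (175.76 − 174.87) / 271 = 0.89 / 271 = 0.003284
K = 0.00933 cm/s × 864 = 8.061 m/d
Darcy flux q = K·i = 8.061 × 0.003284 = 0.02647 m/d
Seepage velocity v = q / n = 0.02647 / 0.15 = 0.1765 m/d
Retardation R = 1 + ρ_b·K_d/n = 1 + 1.71×1.8/0.15 = 21.52
Contaminant velocity v_c = v/R = 0.1765/21.52 = 0.008201 m/d
t = L/v_c = 325/0.008201 = 39630 d
   = 39630/365 = 109 yr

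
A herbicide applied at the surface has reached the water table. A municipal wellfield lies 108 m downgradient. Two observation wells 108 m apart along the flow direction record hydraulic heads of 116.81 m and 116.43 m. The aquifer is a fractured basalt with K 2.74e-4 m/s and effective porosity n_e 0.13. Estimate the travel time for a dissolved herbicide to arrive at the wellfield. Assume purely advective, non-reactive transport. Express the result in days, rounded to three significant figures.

Hydraulic gradient i = (116.81 − 116.43) / 108 = 0.38 / 108 = 0.003519
K = 2.74e-4 m/s × 86400 s/d = 23.67 m/d
q = Ki = 23.67 × 0.003519 = 0.08330 m/d
v = Ki/n = 23.67·0.003519/0.13 = 0.6407 m/d
t = L / v = 108 / 0.6407 = 168.6 d

169 days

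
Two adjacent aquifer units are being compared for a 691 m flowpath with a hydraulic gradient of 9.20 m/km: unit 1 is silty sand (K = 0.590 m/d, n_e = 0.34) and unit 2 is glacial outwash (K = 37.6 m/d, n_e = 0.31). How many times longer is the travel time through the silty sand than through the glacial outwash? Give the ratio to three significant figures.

69.9

Unit 1 (silty sand): v = 0.590×0.0092/0.34 = 0.01596 m/d, t = 691/0.01596 = 43280 d
Unit 2 (glacial outwash): v = 37.6×0.0092/0.31 = 1.116 m/d, t = 691/1.116 = 619.2 d
t(silty sand) / t(glacial outwash) = 43280/619.2 = 69.9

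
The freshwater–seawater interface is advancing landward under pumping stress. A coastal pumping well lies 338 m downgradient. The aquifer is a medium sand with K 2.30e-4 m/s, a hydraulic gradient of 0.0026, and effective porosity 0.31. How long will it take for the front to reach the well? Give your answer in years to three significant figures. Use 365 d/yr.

K = 2.30e-4 m/s × 86400 s/d = 19.87 m/d
q = Ki = 19.87 × 0.0026 = 0.05167 m/d
v_s = q/n_e = 0.05167/0.31 = 0.1667 m/d
t = L / v = 338 / 0.1667 = 2028 d
   = 2028 / 365 = 5.56 yr

5.56 years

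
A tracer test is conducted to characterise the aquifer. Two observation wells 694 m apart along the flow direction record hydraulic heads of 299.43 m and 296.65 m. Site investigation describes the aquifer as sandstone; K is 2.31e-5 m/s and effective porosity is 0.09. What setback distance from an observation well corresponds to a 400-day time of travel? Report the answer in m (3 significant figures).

Hydraulic gradient i = (299.43 − 296.65) / 694 = 2.78 / 694 = 0.004006
K = 2.31e-5 m/s × 86400 s/d = 1.996 m/d
Darcy flux q = K·i = 1.996 × 0.004006 = 0.007995 m/d
Seepage velocity v = q / n = 0.007995 / 0.09 = 0.08883 m/d
L = v × T = 0.08883 × 400 = 35.53 m

35.5 m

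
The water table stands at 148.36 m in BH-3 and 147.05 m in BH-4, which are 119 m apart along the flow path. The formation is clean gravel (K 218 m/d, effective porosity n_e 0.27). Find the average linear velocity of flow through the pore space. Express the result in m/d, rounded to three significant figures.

Hydraulic gradient i = (148.36 − 147.05) / 119 = 1.31 / 119 = 0.01101
q = Ki = 218 × 0.01101 = 2.400 m/d
v_s = q/n_e = 2.400/0.27 = 8.888 m/d

8.89 m/d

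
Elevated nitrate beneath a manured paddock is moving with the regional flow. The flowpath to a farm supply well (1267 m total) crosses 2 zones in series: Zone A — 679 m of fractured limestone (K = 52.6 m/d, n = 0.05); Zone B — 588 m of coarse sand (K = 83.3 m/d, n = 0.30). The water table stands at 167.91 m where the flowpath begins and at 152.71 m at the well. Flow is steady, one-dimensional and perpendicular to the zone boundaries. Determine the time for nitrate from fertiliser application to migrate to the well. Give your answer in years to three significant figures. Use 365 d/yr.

Total head drop ΔH = 167.91 − 152.71 = 15.20 m
Continuity: the same q passes through each zone, so ΔH = q·Σ(L_j/K_j) — the zones act as resistances in series.
Σ(L/K) = 679/52.6 + 588/83.3 = 12.91 + 7.059 = 19.97 d
q = ΔH / Σ(L/K) = 15.20 / 19.97 = 0.7612 m/d (same in every zone)
Zone A: v = q/n = 0.7612/0.05 = 15.22 m/d → t_A = 679/15.22 = 44.60 d
Zone B: v = q/n = 0.7612/0.30 = 2.537 m/d → t_B = 588/2.537 = 231.7 d
Total t = 44.60 + 231.7 = 276.3 d
   = 276.3 / 365 = 0.757 yr

0.757 years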